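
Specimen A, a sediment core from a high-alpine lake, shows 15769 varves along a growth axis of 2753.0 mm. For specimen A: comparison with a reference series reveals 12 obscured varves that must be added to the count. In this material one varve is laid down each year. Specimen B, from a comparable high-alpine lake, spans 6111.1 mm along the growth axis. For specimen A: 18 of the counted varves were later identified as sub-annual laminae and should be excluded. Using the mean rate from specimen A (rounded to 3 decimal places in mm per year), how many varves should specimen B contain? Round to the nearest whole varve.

Specimen A: true varve count = 15769 − 18 + 12 = 15763.
A: Mean rate = 2753.0 mm / 15763 years ≈ 0.175 mm per year.
Specimen B: 6111.1 mm / 0.175 mm per year = 34920.57 years ≈ 34921 varves.

34921 varves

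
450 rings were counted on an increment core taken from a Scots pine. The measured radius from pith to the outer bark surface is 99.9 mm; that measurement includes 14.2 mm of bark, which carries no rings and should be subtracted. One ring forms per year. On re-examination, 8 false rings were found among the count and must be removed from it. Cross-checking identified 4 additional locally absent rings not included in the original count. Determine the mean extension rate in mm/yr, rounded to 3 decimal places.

True ring count = 450 − 8 + 4 = 446.
The growth record spans 99.9 − 14.2 = 85.7 mm.
Mean rate = 85.7 mm / 446 years ≈ 0.192 mm/yr.

0.192 mm/yr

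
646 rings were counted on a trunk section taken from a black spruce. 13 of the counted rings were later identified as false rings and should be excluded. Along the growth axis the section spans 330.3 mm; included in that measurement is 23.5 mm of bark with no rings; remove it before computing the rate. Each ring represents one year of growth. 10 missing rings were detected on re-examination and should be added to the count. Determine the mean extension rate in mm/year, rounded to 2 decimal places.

0.48 mm/year

True ring count = 646 − 13 + 10 = 643.
Net length = 330.3 − 23.5 = 306.8 mm.
Mean rate = 306.8 mm / 643 years ≈ 0.48 mm/year.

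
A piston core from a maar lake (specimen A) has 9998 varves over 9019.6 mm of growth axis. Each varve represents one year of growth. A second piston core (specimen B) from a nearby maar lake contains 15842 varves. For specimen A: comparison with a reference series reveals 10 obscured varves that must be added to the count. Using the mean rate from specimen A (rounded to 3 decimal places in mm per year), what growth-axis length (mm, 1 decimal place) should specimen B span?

14273.6 mm

Specimen A: true varve count = 9998 + 10 = 10008.
A: Extension rate ≈ 9019.6 / 10008 = 0.901 mm per year.
B's length ≈ 0.901 × 15842 = 14273.6 mm.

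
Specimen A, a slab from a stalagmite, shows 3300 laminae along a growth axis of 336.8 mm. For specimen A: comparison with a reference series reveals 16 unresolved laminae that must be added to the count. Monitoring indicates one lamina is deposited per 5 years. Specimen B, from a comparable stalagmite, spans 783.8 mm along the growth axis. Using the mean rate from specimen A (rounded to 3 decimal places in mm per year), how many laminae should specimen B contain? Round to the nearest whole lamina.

7838 laminae

Specimen A: after corrections the count is 3300 + 16 = 3316 laminae.
Specimen A: multiplying by 5 years per lamina: 3316 × 5 = 16580 years.
A: Extension rate ≈ 336.8 / 16580 = 0.020 mm/year.
Specimen B: 783.8 mm / 0.020 mm per year = 39190.00 years; at 5 years per lamina that is 39190.00 / 5 ≈ 7838 laminae.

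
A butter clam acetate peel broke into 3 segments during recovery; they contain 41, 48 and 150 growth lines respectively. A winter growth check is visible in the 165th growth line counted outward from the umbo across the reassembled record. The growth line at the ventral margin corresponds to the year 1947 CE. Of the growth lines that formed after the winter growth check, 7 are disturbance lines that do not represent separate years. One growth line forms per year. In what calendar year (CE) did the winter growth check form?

1880 CE

Total growth lines = 41 + 48 + 150 = 239.
Between growth line 165 and the ventral margin there are 239 − 165 = 74 growth lines.
Removing the 7 false growth lines leaves 74 − 7 = 67 true growth lines beyond the winter growth check.
The growth line at the ventral margin is 1947 CE, so the winter growth check dates to 1947 − 67 = 1880 CE.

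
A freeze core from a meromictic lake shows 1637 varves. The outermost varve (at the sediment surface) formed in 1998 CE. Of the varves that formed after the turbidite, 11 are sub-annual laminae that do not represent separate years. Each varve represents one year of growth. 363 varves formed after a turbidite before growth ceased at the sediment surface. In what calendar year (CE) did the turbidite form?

1646 CE

There are 363 varves younger than the turbidite.
Excluding 11 false varves: 363 − 11 = 352.
The varve at the sediment surface is 1998 CE, so the turbidite dates to 1998 − 352 = 1646 CE.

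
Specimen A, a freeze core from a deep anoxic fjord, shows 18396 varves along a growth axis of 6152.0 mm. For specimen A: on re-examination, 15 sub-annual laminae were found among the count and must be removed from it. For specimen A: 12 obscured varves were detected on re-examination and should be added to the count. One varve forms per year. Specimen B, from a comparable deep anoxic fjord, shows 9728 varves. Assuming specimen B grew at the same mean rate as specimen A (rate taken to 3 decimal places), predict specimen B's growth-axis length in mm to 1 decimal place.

3249.2 mm

Specimen A: adjusted count: 18396 − 15 + 12 = 18393 varves.
A: Mean rate = 6152.0 mm / 18393 years ≈ 0.334 mm per year.
Length of B = 0.334 × 9728 = 3249.2 mm.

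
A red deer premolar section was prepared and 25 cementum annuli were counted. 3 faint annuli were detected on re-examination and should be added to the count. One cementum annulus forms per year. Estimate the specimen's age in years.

True cementum annulus count = 25 + 3 = 28.
At one cementum annulus per year, that is 28 years.

28 years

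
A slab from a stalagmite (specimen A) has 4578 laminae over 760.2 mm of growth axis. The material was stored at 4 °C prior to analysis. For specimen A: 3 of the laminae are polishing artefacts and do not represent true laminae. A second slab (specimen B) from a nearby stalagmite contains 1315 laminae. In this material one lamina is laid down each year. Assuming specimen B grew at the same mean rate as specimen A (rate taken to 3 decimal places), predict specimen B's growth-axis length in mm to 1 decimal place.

Specimen A: true lamina count = 4578 − 3 = 4575.
A: Mean rate = 760.2 mm / 4575 years ≈ 0.166 mm per year.
For B, 0.166 mm/year × 1315 years = 218.3 mm.

218.3 mm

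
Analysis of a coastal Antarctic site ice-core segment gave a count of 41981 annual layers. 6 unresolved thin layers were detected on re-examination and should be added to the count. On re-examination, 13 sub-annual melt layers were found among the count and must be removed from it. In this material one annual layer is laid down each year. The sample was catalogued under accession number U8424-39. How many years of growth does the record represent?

41974 years

Adjusted count: 41981 − 13 + 6 = 41974 annual layers.
At one annual layer per year, that is 41974 years.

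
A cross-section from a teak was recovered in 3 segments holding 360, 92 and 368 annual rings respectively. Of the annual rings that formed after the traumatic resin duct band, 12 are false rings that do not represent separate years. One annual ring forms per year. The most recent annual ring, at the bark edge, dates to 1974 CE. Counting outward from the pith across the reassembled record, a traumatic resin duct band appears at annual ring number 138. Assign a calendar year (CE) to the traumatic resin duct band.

1304 CE

Total annual rings = 360 + 92 + 368 = 820.
The traumatic resin duct band sits at annual ring 138 from the pith, so 820 − 138 = 682 annual rings formed after it.
Excluding 12 false annual rings: 682 − 12 = 670.
1974 − 670 = 1304 CE.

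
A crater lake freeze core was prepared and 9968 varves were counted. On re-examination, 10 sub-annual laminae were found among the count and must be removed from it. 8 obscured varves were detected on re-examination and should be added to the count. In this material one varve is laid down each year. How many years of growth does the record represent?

9966 years

Adjusted count: 9968 − 10 + 8 = 9966 varves.
One varve per year makes the duration 9966 years.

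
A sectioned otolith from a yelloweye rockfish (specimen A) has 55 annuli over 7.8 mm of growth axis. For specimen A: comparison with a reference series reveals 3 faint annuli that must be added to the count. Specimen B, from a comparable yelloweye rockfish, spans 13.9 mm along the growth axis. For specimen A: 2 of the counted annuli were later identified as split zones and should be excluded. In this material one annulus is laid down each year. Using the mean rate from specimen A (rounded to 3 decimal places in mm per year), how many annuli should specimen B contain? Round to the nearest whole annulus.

Specimen A: true annulus count = 55 − 2 + 3 = 56.
A: 7.8 mm over 56 years gives 7.8 / 56 ≈ 0.139 mm/yr.
For B, 13.9 / 0.139 = 100.00 years ≈ 100 annuli.

100 annuli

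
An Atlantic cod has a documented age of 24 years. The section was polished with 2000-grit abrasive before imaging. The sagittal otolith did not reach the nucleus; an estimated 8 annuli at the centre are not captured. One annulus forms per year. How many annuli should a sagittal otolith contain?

16 annuli

One annulus per year gives 24 annuli over 24 years.
Subtracting the 8 annuli not captured gives 24 − 8 = 16 annuli in the record.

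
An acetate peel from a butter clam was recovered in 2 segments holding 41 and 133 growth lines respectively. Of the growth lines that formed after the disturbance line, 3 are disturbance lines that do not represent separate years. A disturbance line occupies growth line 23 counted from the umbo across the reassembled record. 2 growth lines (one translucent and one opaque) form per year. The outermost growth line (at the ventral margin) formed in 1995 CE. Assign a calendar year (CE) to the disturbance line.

1921 CE

Total growth lines = 41 + 133 = 174.
Between growth line 23 and the ventral margin there are 174 − 23 = 151 growth lines.
Removing the 3 false growth lines leaves 151 − 3 = 148 true growth lines beyond the disturbance line.
With 2 growth lines per year, 148 / 2 = 74 years.
Counting back 74 years from 1995 CE places the disturbance line in 1995 − 74 = 1921 CE.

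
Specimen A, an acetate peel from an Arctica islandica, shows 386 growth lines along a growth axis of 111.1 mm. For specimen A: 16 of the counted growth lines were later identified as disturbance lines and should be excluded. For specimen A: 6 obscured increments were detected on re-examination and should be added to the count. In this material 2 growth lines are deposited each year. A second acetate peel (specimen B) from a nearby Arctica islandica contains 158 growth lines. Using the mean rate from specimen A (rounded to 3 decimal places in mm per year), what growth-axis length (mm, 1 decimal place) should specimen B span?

Specimen A: after corrections the count is 386 − 16 + 6 = 376 growth lines.
Specimen A: with 2 growth lines per year, 376 / 2 = 188 years.
A: Extension rate ≈ 111.1 / 188 = 0.591 mm/year.
Specimen B: with 2 growth lines per year, 158 / 2 = 79 years. For B, 0.591 mm/year × 79 years = 46.7 mm.

46.7 mm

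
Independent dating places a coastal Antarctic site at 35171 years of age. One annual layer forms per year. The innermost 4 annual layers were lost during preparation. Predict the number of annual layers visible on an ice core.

Expected annual layers over 35171 years: 35171.
Subtracting the 4 annual layers not captured gives 35171 − 4 = 35167 annual layers in the record.

35167 annual layers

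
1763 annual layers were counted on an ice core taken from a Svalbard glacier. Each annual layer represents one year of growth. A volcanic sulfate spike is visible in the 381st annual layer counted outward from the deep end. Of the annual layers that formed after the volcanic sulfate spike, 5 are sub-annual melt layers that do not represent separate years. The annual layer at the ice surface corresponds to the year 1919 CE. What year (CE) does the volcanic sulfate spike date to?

542 CE

1763 − 381 = 1382 annual layers lie beyond the volcanic sulfate spike toward the ice surface.
Excluding 5 false annual layers: 1382 − 5 = 1377.
The annual layer at the ice surface is 1919 CE, so the volcanic sulfate spike dates to 1919 − 1377 = 542 CE.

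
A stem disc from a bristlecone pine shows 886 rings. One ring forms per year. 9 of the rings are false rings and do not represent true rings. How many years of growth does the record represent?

Correcting the raw count gives 886 − 9 = 877 true rings.
One ring per year makes the duration 877 years.

877 yr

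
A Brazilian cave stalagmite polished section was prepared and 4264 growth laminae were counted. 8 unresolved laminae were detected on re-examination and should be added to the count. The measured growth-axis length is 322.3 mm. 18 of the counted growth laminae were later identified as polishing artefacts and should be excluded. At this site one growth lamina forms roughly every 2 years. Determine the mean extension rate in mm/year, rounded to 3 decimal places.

0.038 mm/year

Adjusted count: 4264 − 18 + 8 = 4254 growth laminae.
Multiplying by 2 years per growth lamina: 4254 × 2 = 8508 years.
322.3 mm over 8508 years gives 322.3 / 8508 ≈ 0.038 mm/year.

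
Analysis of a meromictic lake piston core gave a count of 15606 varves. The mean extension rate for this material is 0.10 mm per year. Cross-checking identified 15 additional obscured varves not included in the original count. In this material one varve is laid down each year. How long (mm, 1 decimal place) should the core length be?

1562.1 mm

True varve count = 15606 + 15 = 15621.
15621 years at 0.10 mm/year gives 0.10 × 15621 = 1562.1 mm.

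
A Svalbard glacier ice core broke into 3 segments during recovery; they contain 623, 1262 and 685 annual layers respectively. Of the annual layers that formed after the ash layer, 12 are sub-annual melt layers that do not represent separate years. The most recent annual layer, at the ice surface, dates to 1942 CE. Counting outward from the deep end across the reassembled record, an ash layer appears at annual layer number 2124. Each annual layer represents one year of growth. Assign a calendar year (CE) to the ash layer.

Total annual layers = 623 + 1262 + 685 = 2570.
Between annual layer 2124 and the ice surface there are 2570 − 2124 = 446 annual layers.
Removing the 12 false annual layers leaves 446 − 12 = 434 true annual layers beyond the ash layer.
Counting back 434 years from 1942 CE places the ash layer in 1942 − 434 = 1508 CE.

1508 CE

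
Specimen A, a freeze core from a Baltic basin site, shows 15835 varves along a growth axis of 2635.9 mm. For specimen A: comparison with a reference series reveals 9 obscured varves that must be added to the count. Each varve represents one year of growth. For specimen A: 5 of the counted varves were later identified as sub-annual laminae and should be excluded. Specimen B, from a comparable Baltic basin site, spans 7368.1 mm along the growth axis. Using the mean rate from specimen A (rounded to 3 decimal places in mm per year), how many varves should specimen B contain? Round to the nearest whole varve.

44386 varves

Specimen A: adjusted count: 15835 − 5 + 9 = 15839 varves.
A: 2635.9 mm over 15839 years gives 2635.9 / 15839 ≈ 0.166 mm per year.
For B, 7368.1 / 0.166 = 44386.14 years ≈ 44386 varves.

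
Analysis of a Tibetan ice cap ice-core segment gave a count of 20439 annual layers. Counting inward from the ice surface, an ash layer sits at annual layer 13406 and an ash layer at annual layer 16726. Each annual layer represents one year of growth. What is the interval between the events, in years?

3320 years

Separation: 16726 − 13406 = 3320 annual layers.
That is 3320 years at one annual layer per year.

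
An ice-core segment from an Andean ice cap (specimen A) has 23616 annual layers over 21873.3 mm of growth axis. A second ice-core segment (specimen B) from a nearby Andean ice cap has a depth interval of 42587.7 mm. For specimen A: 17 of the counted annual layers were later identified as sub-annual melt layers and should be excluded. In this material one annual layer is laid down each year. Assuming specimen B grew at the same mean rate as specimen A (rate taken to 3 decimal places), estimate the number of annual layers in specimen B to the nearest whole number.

Specimen A: true annual layer count = 23616 − 17 = 23599.
A: Mean rate = 21873.3 mm / 23599 years ≈ 0.927 mm per year.
B spans 42587.7 / 0.927 = 45941.42 years ≈ 45941 annual layers.

45941 annual layers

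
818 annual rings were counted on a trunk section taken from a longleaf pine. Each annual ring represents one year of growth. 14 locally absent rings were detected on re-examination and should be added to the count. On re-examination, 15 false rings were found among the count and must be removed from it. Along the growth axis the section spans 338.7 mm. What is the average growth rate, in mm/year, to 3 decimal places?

Correcting the raw count gives 818 − 15 + 14 = 817 true annual rings.
Extension rate ≈ 338.7 / 817 = 0.415 mm/year.

0.415 mm/year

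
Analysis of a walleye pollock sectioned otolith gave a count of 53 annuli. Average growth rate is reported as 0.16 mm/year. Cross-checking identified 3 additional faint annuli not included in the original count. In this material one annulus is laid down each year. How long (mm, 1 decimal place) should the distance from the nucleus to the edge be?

After corrections the count is 53 + 3 = 56 annuli.
56 years at 0.16 mm/year gives 0.16 × 56 = 9.0 mm.

9.0 mm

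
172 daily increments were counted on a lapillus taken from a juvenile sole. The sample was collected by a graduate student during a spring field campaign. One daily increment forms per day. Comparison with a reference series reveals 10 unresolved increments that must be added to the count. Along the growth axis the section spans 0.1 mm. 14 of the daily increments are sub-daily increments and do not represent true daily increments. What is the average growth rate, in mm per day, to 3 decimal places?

After corrections the count is 172 − 14 + 10 = 168 daily increments.
Mean rate = 0.1 mm / 168 days ≈ 0.001 mm per day.

0.001 mm per day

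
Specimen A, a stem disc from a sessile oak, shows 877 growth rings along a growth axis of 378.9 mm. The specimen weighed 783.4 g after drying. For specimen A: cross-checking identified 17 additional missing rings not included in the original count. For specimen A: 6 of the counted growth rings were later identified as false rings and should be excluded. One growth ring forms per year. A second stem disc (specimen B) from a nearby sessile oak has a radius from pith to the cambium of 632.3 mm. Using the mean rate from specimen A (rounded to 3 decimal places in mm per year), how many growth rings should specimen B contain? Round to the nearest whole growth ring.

1481 growth rings

Specimen A: after corrections the count is 877 − 6 + 17 = 888 growth rings.
A: Mean rate = 378.9 mm / 888 years ≈ 0.427 mm per year.
B spans 632.3 / 0.427 = 1480.80 years ≈ 1481 growth rings.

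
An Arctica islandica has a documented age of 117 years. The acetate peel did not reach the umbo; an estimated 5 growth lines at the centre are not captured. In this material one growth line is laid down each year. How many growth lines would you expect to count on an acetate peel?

At one growth line per year, 117 years correspond to 117 growth lines.
Less the 5 uncaptured growth lines: 117 − 5 = 112.

112 growth lines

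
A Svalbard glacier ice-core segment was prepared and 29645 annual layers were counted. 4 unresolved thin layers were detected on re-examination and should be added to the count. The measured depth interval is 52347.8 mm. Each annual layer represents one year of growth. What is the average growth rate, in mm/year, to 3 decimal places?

1.766 mm/year

Correcting the raw count gives 29645 + 4 = 29649 true annual layers.
Mean rate = 52347.8 mm / 29649 years ≈ 1.766 mm/year.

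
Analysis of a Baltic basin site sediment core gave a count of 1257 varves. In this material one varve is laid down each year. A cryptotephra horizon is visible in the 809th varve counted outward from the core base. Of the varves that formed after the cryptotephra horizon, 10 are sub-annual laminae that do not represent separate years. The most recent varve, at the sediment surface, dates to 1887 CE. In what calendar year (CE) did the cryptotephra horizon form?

Between varve 809 and the sediment surface there are 1257 − 809 = 448 varves.
Removing the 10 false varves leaves 448 − 10 = 438 true varves beyond the cryptotephra horizon.
The varve at the sediment surface is 1887 CE, so the cryptotephra horizon dates to 1887 − 438 = 1449 CE.

1449 CE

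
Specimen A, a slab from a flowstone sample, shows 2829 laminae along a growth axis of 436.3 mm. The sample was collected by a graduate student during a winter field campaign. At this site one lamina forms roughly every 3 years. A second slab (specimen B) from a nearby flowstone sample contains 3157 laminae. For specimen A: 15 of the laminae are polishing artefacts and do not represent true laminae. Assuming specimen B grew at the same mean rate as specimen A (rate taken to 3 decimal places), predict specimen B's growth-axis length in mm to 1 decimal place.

Specimen A: adjusted count: 2829 − 15 = 2814 laminae.
Specimen A: 2814 laminae at 3 years each span 2814 × 3 = 8442 years.
A: 436.3 mm over 8442 years gives 436.3 / 8442 ≈ 0.052 mm per year.
Specimen B: 3157 laminae at 3 years each span 3157 × 3 = 9471 years. Length of B = 0.052 × 9471 = 492.5 mm.

492.5 mm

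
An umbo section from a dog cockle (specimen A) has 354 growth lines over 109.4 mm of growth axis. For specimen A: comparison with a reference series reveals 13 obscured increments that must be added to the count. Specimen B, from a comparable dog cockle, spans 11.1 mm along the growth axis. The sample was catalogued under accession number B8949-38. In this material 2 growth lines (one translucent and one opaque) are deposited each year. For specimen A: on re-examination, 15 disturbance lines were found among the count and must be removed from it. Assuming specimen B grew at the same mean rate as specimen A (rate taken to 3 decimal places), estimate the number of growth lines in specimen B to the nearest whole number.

36 growth lines

Specimen A: correcting the raw count gives 354 − 15 + 13 = 352 true growth lines.
Specimen A: with 2 growth lines per year, 352 / 2 = 176 years.
A: Mean rate = 109.4 mm / 176 years ≈ 0.622 mm/yr.
Specimen B: 11.1 mm / 0.622 mm per year = 17.85 years; at 2 growth lines per year that is 17.85 × 2 ≈ 36 growth lines.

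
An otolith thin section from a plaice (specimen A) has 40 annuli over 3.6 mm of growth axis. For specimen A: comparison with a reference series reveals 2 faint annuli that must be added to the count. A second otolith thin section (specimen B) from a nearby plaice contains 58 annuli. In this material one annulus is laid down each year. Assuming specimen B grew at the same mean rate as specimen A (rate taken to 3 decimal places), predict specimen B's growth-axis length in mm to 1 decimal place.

Specimen A: correcting the raw count gives 40 + 2 = 42 true annuli.
A: Extension rate ≈ 3.6 / 42 = 0.086 mm/year.
For B, 0.086 mm/year × 58 years = 5.0 mm.

5.0 mm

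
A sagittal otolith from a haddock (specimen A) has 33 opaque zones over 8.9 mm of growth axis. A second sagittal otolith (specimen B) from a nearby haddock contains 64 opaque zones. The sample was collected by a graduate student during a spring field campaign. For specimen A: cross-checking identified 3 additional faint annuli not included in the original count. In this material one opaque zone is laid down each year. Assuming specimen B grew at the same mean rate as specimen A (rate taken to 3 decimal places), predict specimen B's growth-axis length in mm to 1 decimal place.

Specimen A: true opaque zone count = 33 + 3 = 36.
A: Mean rate = 8.9 mm / 36 years ≈ 0.247 mm/year.
For B, 0.247 mm/year × 64 years = 15.8 mm.

15.8 mm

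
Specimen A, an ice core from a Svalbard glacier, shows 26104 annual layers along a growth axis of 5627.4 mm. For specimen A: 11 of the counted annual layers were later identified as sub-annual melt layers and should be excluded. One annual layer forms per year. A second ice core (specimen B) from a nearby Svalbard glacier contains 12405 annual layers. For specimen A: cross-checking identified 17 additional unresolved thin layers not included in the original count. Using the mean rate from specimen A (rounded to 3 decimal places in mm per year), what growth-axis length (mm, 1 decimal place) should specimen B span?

2679.5 mm

Specimen A: after corrections the count is 26104 − 11 + 17 = 26110 annual layers.
A: 5627.4 mm over 26110 years gives 5627.4 / 26110 ≈ 0.216 mm per year.
B's length ≈ 0.216 × 12405 = 2679.5 mm.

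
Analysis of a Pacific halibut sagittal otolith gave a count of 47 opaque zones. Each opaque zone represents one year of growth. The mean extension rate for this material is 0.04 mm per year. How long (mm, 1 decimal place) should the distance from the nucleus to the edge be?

1.9 mm

47 years of growth are recorded.
47 years at 0.04 mm/year gives 0.04 × 47 = 1.9 mm.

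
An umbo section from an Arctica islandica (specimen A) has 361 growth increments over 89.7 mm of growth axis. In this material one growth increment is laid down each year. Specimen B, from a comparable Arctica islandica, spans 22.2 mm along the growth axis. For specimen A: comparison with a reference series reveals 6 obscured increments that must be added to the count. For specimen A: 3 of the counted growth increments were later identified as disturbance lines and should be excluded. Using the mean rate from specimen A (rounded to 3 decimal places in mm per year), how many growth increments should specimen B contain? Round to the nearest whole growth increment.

90 growth increments

Specimen A: true growth increment count = 361 − 3 + 6 = 364.
A: Mean rate = 89.7 mm / 364 years ≈ 0.246 mm/yr.
Specimen B: 22.2 mm / 0.246 mm per year = 90.24 years ≈ 90 growth increments.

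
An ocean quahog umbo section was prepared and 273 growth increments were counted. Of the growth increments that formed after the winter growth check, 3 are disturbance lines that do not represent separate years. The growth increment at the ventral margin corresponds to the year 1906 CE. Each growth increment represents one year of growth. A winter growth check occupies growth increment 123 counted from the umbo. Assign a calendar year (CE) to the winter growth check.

1759 CE

Between growth increment 123 and the ventral margin there are 273 − 123 = 150 growth increments.
150 − 3 false = 147 true growth increments after the winter growth check.
Counting back 147 years from 1906 CE places the winter growth check in 1906 − 147 = 1759 CE.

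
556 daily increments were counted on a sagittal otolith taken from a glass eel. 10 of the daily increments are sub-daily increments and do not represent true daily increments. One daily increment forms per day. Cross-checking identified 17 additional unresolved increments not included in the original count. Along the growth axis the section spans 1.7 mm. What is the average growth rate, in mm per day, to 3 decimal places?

0.003 mm per day

Correcting the raw count gives 556 − 10 + 17 = 563 true daily increments.
Extension rate ≈ 1.7 / 563 = 0.003 mm per day.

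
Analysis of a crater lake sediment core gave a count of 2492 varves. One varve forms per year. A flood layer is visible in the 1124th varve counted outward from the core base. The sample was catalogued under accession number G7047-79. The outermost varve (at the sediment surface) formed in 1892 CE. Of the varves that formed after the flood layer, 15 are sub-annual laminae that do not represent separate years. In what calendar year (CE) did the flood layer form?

The flood layer sits at varve 1124 from the core base, so 2492 − 1124 = 1368 varves formed after it.
Removing the 15 false varves leaves 1368 − 15 = 1353 true varves beyond the flood layer.
1892 − 1353 = 539 CE.

539 CE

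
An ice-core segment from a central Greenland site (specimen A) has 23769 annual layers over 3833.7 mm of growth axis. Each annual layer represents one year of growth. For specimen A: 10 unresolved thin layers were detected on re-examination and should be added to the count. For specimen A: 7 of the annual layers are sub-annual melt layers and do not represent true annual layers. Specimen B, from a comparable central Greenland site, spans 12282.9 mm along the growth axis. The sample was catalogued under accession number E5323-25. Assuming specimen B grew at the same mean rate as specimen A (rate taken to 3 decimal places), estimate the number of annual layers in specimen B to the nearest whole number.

76291 annual layers

Specimen A: true annual layer count = 23769 − 7 + 10 = 23772.
A: Mean rate = 3833.7 mm / 23772 years ≈ 0.161 mm/year.
B spans 12282.9 / 0.161 = 76291.30 years ≈ 76291 annual layers.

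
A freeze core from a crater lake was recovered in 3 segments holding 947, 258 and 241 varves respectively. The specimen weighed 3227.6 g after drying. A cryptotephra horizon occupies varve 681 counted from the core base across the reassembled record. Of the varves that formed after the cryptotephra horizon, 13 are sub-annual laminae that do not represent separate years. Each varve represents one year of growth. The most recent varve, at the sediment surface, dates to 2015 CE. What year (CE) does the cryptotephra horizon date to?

1263 CE

Total varves = 947 + 258 + 241 = 1446.
The cryptotephra horizon sits at varve 681 from the core base, so 1446 − 681 = 765 varves formed after it.
Removing the 13 false varves leaves 765 − 13 = 752 true varves beyond the cryptotephra horizon.
Counting back 752 years from 2015 CE places the cryptotephra horizon in 2015 − 752 = 1263 CE.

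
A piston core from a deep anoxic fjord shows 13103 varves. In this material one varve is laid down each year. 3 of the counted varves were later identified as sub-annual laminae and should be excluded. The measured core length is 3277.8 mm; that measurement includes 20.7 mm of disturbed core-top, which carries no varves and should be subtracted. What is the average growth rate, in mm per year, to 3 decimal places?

True varve count = 13103 − 3 = 13100.
Removing the 20.7 mm offcut leaves 3277.8 − 20.7 = 3257.1 mm.
3257.1 mm over 13100 years gives 3257.1 / 13100 ≈ 0.249 mm per year.

0.249 mm per year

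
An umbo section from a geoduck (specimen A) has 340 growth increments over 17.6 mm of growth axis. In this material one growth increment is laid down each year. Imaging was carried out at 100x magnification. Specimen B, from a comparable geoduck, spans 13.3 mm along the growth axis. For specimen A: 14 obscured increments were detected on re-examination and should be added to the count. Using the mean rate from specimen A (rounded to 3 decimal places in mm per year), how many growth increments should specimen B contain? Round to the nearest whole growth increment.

Specimen A: correcting the raw count gives 340 + 14 = 354 true growth increments.
A: 17.6 mm over 354 years gives 17.6 / 354 ≈ 0.050 mm/yr.
For B, 13.3 / 0.050 = 266.00 years ≈ 266 growth increments.

266 growth increments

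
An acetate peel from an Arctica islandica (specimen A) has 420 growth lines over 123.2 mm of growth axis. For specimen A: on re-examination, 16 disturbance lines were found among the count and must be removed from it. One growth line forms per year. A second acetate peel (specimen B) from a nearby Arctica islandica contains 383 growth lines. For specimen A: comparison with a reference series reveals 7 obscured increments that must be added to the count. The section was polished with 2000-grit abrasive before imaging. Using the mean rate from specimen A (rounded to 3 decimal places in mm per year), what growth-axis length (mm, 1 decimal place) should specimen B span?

114.9 mm

Specimen A: true growth line count = 420 − 16 + 7 = 411.
A: Mean rate = 123.2 mm / 411 years ≈ 0.300 mm/year.
Length of B = 0.300 × 383 = 114.9 mm.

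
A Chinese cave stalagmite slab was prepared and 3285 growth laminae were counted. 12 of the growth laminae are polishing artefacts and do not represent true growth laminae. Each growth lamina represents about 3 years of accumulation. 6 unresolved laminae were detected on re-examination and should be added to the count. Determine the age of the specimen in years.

9837 years

After corrections the count is 3285 − 12 + 6 = 3279 growth laminae.
Multiplying by 3 years per growth lamina: 3279 × 3 = 9837 years.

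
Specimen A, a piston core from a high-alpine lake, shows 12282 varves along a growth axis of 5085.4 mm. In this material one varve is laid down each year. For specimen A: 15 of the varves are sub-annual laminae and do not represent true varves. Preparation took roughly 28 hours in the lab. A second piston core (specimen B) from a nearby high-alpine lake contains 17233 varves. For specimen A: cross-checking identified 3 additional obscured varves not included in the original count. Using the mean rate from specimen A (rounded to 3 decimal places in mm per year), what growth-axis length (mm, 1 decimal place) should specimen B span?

7134.5 mm

Specimen A: adjusted count: 12282 − 15 + 3 = 12270 varves.
A: Mean rate = 5085.4 mm / 12270 years ≈ 0.414 mm/yr.
B's length ≈ 0.414 × 17233 = 7134.5 mm.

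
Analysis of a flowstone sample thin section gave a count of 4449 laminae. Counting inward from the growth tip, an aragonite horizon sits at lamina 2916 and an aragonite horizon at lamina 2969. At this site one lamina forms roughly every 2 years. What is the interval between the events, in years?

The two markers are separated by 2969 − 2916 = 53 laminae.
Multiplying by 2 years per lamina: 53 × 2 = 106 years.

106 years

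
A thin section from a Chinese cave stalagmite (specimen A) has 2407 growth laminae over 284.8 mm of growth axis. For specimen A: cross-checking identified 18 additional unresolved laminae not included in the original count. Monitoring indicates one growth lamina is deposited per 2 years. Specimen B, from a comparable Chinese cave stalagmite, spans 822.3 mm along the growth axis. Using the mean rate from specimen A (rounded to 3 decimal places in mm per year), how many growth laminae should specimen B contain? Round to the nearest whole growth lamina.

Specimen A: true growth lamina count = 2407 + 18 = 2425.
Specimen A: 2425 growth laminae at 2 years each span 2425 × 2 = 4850 years.
A: Mean rate = 284.8 mm / 4850 years ≈ 0.059 mm per year.
B spans 822.3 / 0.059 = 13937.29 years; at 2 years per growth lamina that is 13937.29 / 2 ≈ 6969 growth laminae.

6969 growth laminae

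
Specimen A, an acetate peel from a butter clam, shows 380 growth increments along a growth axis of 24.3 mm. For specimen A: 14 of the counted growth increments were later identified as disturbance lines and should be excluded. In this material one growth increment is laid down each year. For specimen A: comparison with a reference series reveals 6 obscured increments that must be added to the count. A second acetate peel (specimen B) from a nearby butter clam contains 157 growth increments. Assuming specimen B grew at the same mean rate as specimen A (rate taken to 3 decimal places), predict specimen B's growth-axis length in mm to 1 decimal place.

10.2 mm

Specimen A: correcting the raw count gives 380 − 14 + 6 = 372 true growth increments.
A: Extension rate ≈ 24.3 / 372 = 0.065 mm/yr.
B's length ≈ 0.065 × 157 = 10.2 mm.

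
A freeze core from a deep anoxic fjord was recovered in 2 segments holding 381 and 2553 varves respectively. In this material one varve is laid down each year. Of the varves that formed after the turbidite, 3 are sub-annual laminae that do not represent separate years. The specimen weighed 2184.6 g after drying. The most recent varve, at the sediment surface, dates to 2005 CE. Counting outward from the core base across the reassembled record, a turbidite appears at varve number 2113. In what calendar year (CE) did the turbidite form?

Total varves = 381 + 2553 = 2934.
Between varve 2113 and the sediment surface there are 2934 − 2113 = 821 varves.
821 − 3 false = 818 true varves after the turbidite.
The varve at the sediment surface is 2005 CE, so the turbidite dates to 2005 − 818 = 1187 CE.

1187 CE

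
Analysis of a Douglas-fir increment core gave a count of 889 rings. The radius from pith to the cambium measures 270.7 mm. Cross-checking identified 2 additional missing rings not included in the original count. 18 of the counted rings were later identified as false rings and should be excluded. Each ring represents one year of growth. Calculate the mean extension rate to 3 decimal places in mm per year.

After corrections the count is 889 − 18 + 2 = 873 rings.
Mean rate = 270.7 mm / 873 years ≈ 0.310 mm per year.

0.310 mm per year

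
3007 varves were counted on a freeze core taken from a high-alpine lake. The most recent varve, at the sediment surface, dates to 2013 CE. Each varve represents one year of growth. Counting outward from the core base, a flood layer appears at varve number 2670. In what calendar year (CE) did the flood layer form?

1676 CE

The flood layer sits at varve 2670 from the core base, so 3007 − 2670 = 337 varves formed after it.
The varve at the sediment surface is 2013 CE, so the flood layer dates to 2013 − 337 = 1676 CE.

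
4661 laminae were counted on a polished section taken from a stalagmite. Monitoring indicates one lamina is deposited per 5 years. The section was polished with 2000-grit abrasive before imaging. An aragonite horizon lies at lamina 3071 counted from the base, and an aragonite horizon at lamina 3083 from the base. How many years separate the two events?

60 years

The two markers are separated by 3083 − 3071 = 12 laminae.
12 laminae at 5 years each span 12 × 5 = 60 years.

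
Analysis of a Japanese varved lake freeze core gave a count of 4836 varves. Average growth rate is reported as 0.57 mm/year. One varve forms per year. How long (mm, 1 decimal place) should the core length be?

2756.5 mm

The record spans 4836 years at 0.57 mm per year.
Predicted length = 0.57 mm/year × 4836 years = 2756.5 mm.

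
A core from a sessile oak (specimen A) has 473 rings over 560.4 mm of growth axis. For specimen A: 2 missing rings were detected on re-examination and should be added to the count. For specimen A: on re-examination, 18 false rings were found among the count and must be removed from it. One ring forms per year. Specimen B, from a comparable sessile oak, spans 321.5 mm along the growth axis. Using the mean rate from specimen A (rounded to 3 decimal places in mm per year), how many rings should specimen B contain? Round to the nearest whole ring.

262 rings

Specimen A: true ring count = 473 − 18 + 2 = 457.
A: Mean rate = 560.4 mm / 457 years ≈ 1.226 mm/yr.
For B, 321.5 / 1.226 = 262.23 years ≈ 262 rings.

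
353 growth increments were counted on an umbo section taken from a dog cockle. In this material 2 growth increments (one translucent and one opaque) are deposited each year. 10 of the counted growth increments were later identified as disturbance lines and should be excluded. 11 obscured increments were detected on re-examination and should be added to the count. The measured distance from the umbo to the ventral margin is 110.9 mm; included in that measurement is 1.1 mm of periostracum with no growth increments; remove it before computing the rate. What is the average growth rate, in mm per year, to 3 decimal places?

0.620 mm per year

True growth increment count = 353 − 10 + 11 = 354.
Dividing by 2 growth increments per year: 354 / 2 = 177 years.
Net length = 110.9 − 1.1 = 109.8 mm.
109.8 mm over 177 years gives 109.8 / 177 ≈ 0.620 mm per year.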